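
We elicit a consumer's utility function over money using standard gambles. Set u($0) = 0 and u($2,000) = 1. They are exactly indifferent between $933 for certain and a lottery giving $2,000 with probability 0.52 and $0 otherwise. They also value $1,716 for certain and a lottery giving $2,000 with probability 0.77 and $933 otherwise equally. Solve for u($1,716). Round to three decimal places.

0.890

First, u($933) = 0.52·u($2,000) + 0.48·u($0) = 0.52.
Then u($1,716) = 0.77·u($2,000) + 0.23·u($933) = 0.77·1.00 + 0.23·0.52 = 0.8896.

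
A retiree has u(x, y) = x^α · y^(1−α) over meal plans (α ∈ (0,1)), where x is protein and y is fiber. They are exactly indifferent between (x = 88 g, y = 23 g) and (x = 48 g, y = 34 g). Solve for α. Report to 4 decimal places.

The Cobb–Douglas utilities coincide, so 88^α·23^(1−α) = 48^α·34^(1−α).
Taking logs: α·ln 88 + (1−α)·ln 23 = α·ln 48 + (1−α)·ln 34, i.e. α·0.6061358 = (1−α)·0.3908663.
With A = 0.6061358 and B = 0.3908663: α·A = (1−α)·B, so α = B/(A+B) = 0.3908663/0.9970021 ≈ 0.3920.

α ≈ 0.3920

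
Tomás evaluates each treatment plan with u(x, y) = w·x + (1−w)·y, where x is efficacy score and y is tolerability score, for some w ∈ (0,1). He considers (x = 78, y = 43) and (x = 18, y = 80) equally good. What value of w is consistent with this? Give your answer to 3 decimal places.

u(78,43) = u(18,80) means w·78 + (1−w)·43 = w·18 + (1−w)·80.
Collecting terms: w·60 = (1−w)·37.
The marginal rate of substitution is 37/60, so w = 37/(60+37) = 0.381.

w = 0.381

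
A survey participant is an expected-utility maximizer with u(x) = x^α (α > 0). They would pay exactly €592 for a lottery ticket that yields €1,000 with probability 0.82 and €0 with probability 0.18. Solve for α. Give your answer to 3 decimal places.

EU(lottery) = 0.82·1000^α + 0.18·0 = 0.82·1000^α.
Indifference: 592^α = 0.82·1000^α, so (592/1000)^α = 0.82.
Taking logs: α·ln(592/1000) = ln(0.82), so α = -0.198451 / -0.524249 ≈ 0.379.

α ≈ 0.379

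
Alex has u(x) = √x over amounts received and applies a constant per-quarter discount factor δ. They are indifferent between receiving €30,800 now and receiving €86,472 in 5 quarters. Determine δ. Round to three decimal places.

δ ≈ 0.902

The payoff in 5 quarters is discounted by δ^5, so u(30800) = δ^5·u(86472) and δ^5 = u(30800)/u(86472).
With u(x) = √x: δ^5 = √30800/√86472 = √(30800/86472) = 0.59681.
So δ = 0.59681^(1/5) ≈ 0.902.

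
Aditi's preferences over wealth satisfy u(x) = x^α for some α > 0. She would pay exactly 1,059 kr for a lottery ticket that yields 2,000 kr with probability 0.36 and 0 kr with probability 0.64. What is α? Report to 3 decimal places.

The lottery's expected utility is 0.36·u(2000) + 0.64·u(0) = 0.36·2000^α (since u(0) = 0 for α > 0).
Setting u(1059) equal to that: 1059^α = 0.36·2000^α ⇒ (1059/2000)^α = 0.36.
Take logs: α = ln 0.36 / ln(1059/2000) ≈ 1.60682.

α ≈ 1.607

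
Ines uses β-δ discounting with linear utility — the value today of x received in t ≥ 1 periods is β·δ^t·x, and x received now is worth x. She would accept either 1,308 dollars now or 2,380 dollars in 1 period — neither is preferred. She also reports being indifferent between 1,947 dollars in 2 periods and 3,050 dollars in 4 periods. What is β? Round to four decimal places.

Both payoffs in the second observation are in the future, so β drops out: δ^2·1947 = δ^4·3050 ⇒ δ^2 = 1947/3050 = 0.63836, so δ = 0.79897.
Substituting δ into 1308 = β·δ·2380: β = 1308/(1901.560) ≈ 0.6879.

β ≈ 0.6879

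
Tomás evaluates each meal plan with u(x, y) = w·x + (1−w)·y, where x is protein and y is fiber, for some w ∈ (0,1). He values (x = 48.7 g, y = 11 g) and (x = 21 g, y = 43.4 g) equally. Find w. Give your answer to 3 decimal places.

Indifference: w·48.7 + (1−w)·11 = w·21 + (1−w)·43.4.
w·(48.7−21) = (1−w)·(43.4−11), i.e. w·27.7 = (1−w)·32.4.
The marginal rate of substitution is 32.4/27.7, so w = 32.4/(27.7+32.4) = 0.539.

w = 0.539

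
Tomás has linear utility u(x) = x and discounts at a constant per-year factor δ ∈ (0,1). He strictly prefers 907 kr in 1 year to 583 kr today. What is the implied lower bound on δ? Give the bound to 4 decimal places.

δ > 0.6428

Under u(x) = x this choice says 583 < δ·907.
So δ > 583/907 = 0.64278.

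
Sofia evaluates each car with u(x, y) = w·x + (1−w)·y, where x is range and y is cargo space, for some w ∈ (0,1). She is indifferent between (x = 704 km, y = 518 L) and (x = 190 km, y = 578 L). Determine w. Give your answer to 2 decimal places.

w = 0.10

Indifference: w·704 + (1−w)·518 = w·190 + (1−w)·578.
Collecting terms: w·514 = (1−w)·60.
Hence w = 60/(514+60) = 60/574 = 0.10.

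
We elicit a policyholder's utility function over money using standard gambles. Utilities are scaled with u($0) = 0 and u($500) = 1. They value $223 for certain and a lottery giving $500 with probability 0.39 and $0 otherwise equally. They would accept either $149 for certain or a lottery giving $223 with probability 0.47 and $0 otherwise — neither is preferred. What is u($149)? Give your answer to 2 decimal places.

0.18

From the first indifference, u($223) = 0.39·u($500) + 0.61·u($0) = 0.39·1 + 0.61·0 = 0.39.
Chaining: u($149) = 0.47·0.39 + 0.53·0.00 = 0.1833.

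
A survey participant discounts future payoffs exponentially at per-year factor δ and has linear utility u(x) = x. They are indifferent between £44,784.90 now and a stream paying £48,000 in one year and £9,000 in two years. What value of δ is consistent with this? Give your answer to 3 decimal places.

δ ≈ 0.810

The stream is worth 48000δ + 9000δ² today, so 48000δ + 9000δ² = 44784.90.
Rearranged: 9000δ² + 48000δ − 44784.90 = 0.
The positive root is δ = [−48000 + √(48000² + 4·9000·44784.90)] / (2·9000) = (−48000 + 62580.000)/18000 ≈ 0.810.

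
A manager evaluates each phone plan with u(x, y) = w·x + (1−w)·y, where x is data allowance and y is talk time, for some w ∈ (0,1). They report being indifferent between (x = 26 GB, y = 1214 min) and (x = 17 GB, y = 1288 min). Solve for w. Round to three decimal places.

Indifference: w·26 + (1−w)·1214 = w·17 + (1−w)·1288.
Collecting terms: w·9 = (1−w)·74.
So w/(1−w) = 74/9 = 8.2222, giving w = 74/(9+74) = 0.892.

w = 0.892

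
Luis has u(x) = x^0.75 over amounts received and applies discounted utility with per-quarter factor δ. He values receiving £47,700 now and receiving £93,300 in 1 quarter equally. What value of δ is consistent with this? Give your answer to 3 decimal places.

The payoff in 1 quarter is discounted by δ, so u(47700) = δ·u(93300) and δ = u(47700)/u(93300).
Since u(x) = x^0.75, δ = (47700/93300)^0.75 = 0.51125^0.75 = 0.60461.

δ ≈ 0.605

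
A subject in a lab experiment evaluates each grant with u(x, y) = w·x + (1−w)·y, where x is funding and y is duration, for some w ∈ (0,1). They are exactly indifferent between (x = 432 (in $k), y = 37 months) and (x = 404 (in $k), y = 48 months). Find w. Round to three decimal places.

w = 0.282

u(432,37) = u(404,48) means w·432 + (1−w)·37 = w·404 + (1−w)·48.
Collecting terms: w·28 = (1−w)·11.
So w/(1−w) = 11/28 = 0.3929, giving w = 11/(28+11) = 0.282.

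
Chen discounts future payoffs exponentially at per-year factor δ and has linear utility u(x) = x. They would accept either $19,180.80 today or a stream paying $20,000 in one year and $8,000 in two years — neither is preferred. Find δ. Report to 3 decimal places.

The stream is worth 20000δ + 8000δ² today, so 20000δ + 8000δ² = 19180.80.
That is, 8000δ² + 20000δ − 19180.80 = 0, a quadratic in δ.
By the quadratic formula (taking the positive root), δ = (−20000 + √1013785600.00) / 16000 ≈ 0.740.

δ ≈ 0.740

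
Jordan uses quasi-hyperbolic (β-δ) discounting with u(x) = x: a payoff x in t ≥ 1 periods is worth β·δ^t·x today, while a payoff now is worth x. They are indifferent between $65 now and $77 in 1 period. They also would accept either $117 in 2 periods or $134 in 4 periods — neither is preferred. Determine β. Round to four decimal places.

β ≈ 0.9034

Both payoffs in the second observation are in the future, so β drops out: δ^2·117 = δ^4·134 ⇒ δ^2 = 117/134 = 0.87313, so δ = 0.93442.
Now use the now-vs-future pair: 65 = β·δ·77 gives β = 65/(0.93442·77) ≈ 0.9034.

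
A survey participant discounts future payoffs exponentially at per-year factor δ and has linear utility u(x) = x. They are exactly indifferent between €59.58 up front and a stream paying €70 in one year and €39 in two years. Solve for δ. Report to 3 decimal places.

δ ≈ 0.630

Present value of the stream is 70·δ + 39·δ². Indifference gives 70δ + 39δ² = 59.58.
Rearranged: 39δ² + 70δ − 59.58 = 0.
The positive root is δ = [−70 + √(70² + 4·39·59.58)] / (2·39) = (−70 + 119.141)/78 ≈ 0.630.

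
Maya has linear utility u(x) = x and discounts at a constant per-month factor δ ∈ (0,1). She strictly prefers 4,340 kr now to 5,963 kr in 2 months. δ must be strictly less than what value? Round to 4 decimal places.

The preference means 4340 > δ^2·5963.
So δ^2 < 4340/5963 = 0.72782; taking the square root of both positive sides preserves the inequality.
δ < 0.72782^(1/2) = 0.8531.

δ < 0.8531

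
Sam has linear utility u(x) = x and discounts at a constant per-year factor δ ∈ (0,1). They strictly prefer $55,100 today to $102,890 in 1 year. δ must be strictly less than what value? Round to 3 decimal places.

δ < 0.536

Under u(x) = x this choice says 55100 > δ·102890.
Dividing through by 102890 gives δ < 0.53552.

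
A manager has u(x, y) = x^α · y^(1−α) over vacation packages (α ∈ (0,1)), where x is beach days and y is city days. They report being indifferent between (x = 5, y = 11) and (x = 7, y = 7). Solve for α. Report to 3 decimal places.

The Cobb–Douglas utilities coincide, so 5^α·11^(1−α) = 7^α·7^(1−α).
(5/7)^α = (7/11)^(1−α); take logs: α·ln(5/7) = (1−α)·ln(7/11), i.e. α·-0.336472 = (1−α)·-0.451985.
Thus α·(-0.788457) = -0.451985, so α = -0.451985/-0.788457 ≈ 0.573.

α ≈ 0.573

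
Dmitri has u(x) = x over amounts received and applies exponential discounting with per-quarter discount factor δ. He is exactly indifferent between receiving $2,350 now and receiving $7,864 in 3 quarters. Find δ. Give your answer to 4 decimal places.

The payoff in 3 quarters is discounted by δ^3, so u(2350) = δ^3·u(7864) and δ^3 = u(2350)/u(7864).
With u(x) = x: δ^3 = 2350/7864 = 0.29883.
Hence δ = (0.29883)^(1/3) = 0.668562.

δ ≈ 0.6686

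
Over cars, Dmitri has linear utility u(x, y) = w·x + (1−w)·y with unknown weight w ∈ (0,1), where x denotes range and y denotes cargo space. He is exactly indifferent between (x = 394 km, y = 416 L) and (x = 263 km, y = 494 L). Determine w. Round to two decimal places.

w = 0.37

u(394,416) = u(263,494) means w·394 + (1−w)·416 = w·263 + (1−w)·494.
Collecting terms: w·131 = (1−w)·78.
So w/(1−w) = 78/131 = 0.5954, giving w = 78/(131+78) = 0.37.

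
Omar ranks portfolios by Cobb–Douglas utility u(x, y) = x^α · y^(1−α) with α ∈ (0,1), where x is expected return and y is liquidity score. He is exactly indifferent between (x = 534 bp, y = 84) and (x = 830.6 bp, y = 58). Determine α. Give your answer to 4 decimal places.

α ≈ 0.4561

Indifference: 534^α · 84^(1−α) = 830.6^α · 58^(1−α).
Rearrange to (534/830.6)^α = (58/84)^(1−α) and take logs: α·-0.4417525 = (1−α)·-0.3703738.
Thus α·(-0.8121263) = -0.3703738, so α = -0.3703738/-0.8121263 ≈ 0.4561.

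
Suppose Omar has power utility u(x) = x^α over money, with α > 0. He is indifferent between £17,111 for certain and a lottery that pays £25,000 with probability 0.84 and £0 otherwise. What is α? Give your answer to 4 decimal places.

EU(lottery) = 0.84·25000^α + 0.16·0 = 0.84·25000^α.
Equating: 17111^α = 0.84·25000^α, i.e. 0.6844^α = 0.84.
Taking logs: α·ln(17111/25000) = ln(0.84), so α = -0.1743534 / -0.3791543 ≈ 0.4598.

α ≈ 0.4598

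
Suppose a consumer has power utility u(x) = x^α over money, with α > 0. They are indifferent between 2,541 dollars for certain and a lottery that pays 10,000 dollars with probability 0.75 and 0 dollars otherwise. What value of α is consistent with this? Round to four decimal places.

α ≈ 0.2100

EU(lottery) = 0.75·10000^α + 0.25·0 = 0.75·10000^α.
Indifference: 2541^α = 0.75·10000^α, so (2541/10000)^α = 0.75.
Take logs: α = ln 0.75 / ln(2541/10000) ≈ 0.209983.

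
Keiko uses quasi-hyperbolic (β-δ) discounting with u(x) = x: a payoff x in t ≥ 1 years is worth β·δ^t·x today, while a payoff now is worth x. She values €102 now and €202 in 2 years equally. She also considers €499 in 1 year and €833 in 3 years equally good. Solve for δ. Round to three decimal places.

From the later pair, β·δ^1·499 = β·δ^3·833; dividing through, δ^2 = 499/833 = 0.59904, so δ = 0.77398.

δ ≈ 0.774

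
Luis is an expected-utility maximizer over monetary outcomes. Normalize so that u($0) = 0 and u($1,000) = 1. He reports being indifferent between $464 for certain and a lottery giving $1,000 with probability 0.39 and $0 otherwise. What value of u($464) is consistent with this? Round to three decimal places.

u($464) equals the lottery's expected utility: 0.39·1 + 0.61·0 = 0.39.

0.390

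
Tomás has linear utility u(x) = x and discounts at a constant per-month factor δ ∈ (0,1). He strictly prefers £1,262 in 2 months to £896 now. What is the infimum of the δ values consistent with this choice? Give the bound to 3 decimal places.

δ > 0.843

Comparing present values: 896 < δ^2·1262.
Hence δ^2 > 896/1262 = 0.70998, and x ↦ x^(1/2) is increasing on (0,∞).
δ > 0.70998^(1/2) = 0.843.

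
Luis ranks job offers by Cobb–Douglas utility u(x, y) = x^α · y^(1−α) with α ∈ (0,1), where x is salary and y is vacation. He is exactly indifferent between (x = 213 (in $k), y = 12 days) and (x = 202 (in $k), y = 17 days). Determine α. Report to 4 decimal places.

α ≈ 0.8679

Indifference: 213^α · 12^(1−α) = 202^α · 17^(1−α).
(213/202)^α = (17/12)^(1−α); take logs: α·ln(213/202) = (1−α)·ln(17/12), i.e. α·0.0530245 = (1−α)·0.3483067.
With A = 0.0530245 and B = 0.3483067: α·A = (1−α)·B, so α = B/(A+B) = 0.3483067/0.4013312 ≈ 0.8679.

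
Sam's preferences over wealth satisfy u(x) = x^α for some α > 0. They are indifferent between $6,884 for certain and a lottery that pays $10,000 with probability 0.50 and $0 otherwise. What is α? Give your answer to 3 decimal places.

Since u(0) = 0, the lottery's EU is 0.50·10000^α.
Indifference: 6884^α = 0.50·10000^α, so (6884/10000)^α = 0.50.
α = ln(0.50) / ln(6884/10000) = -0.693147/-0.373385 ≈ 1.856.

α ≈ 1.856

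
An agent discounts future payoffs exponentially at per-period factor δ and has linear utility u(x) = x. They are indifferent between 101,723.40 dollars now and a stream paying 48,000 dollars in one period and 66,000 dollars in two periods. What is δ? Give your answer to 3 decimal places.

Equating present values: 101723.40 = 48000δ + 66000δ².
Rearranged: 66000δ² + 48000δ − 101723.40 = 0.
By the quadratic formula (taking the positive root), δ = (−48000 + √29158977600.00) / 132000 ≈ 0.930.

δ ≈ 0.930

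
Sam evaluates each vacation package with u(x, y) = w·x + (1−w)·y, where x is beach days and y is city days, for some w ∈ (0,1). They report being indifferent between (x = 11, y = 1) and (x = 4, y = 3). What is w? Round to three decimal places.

w = 0.222

u(11,1) = u(4,3) means w·11 + (1−w)·1 = w·4 + (1−w)·3.
Rearranging, 7·w − 2·(1−w) = 0.
The marginal rate of substitution is 2/7, so w = 2/(7+2) = 0.222.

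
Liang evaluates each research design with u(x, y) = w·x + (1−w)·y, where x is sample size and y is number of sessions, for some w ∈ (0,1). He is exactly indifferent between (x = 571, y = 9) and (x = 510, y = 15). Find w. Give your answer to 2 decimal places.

Indifference: w·571 + (1−w)·9 = w·510 + (1−w)·15.
Rearranging, 61·w − 6·(1−w) = 0.
So w/(1−w) = 6/61 = 0.0984, giving w = 6/(61+6) = 0.09.

w = 0.09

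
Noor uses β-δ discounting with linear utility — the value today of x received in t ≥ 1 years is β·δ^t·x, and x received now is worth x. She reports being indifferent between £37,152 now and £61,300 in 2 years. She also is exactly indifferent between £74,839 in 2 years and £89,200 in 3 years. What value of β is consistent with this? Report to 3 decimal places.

Both payoffs in the second observation are in the future, so β drops out: δ^2·74839 = δ^3·89200 ⇒ δ = 74839/89200 = 0.83900.
The first indifference: 37152 = β·δ^2·61300, so β = 37152/(δ^2·61300) = 37152/(0.70392·61300) ≈ 0.861.

β ≈ 0.861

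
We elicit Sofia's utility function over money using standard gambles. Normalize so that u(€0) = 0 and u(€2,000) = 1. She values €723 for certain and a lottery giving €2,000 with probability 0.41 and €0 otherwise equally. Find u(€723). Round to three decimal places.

By the standard-gamble method, u(€723) is just the indifference probability on the best outcome: 0.41.

0.410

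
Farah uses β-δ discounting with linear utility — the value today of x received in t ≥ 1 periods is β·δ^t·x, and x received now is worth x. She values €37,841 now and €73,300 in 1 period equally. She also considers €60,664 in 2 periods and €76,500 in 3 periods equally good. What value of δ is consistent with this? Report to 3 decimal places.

δ ≈ 0.793

From the later pair, β·δ^2·60664 = β·δ^3·76500; dividing through, δ = 60664/76500 = 0.79299.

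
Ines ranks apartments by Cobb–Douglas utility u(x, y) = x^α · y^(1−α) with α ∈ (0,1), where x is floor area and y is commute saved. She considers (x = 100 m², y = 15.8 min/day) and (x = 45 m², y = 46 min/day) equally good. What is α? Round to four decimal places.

Indifference: 100^α · 15.8^(1−α) = 45^α · 46^(1−α).
Rearrange to (100/45)^α = (46/15.8)^(1−α) and take logs: α·0.7985077 = (1−α)·1.0686315.
So α/(1−α) = (1.0686315)/(0.7985077) = 1.3382858, and α = 1.3382858/2.3382858 ≈ 0.5723.

α ≈ 0.5723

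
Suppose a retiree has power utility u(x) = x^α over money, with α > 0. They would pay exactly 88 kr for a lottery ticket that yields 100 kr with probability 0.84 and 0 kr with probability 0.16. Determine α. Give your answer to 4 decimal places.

α ≈ 1.3639

Since u(0) = 0, the lottery's EU is 0.84·100^α.
Equating: 88^α = 0.84·100^α, i.e. 0.8800^α = 0.84.
Take logs: α = ln 0.84 / ln(88/100) ≈ 1.363911.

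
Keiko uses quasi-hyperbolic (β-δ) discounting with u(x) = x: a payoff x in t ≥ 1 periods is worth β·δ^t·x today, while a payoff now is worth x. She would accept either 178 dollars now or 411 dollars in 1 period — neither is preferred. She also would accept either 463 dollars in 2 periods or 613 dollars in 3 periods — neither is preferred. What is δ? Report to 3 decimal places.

The second indifference involves only future payoffs, so β cancels: β·δ^2·463 = β·δ^3·613, giving δ = 463/613 = 0.75530.

δ ≈ 0.755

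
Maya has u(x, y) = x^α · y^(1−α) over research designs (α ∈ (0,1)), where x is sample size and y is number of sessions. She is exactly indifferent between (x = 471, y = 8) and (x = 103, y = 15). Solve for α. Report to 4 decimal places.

The Cobb–Douglas utilities coincide, so 471^α·8^(1−α) = 103^α·15^(1−α).
Taking logs: α·ln 471 + (1−α)·ln 8 = α·ln 103 + (1−α)·ln 15, i.e. α·1.5201291 = (1−α)·0.6286087.
Thus α·(2.1487378) = 0.6286087, so α = 0.6286087/2.1487378 ≈ 0.2925.

α ≈ 0.2925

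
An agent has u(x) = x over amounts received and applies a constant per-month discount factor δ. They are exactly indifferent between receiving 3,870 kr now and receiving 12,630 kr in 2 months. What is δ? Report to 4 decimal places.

δ ≈ 0.5535

Indifference means u(3870) = δ^2 · u(12630), so δ^2 = u(3870)/u(12630).
With u(x) = x: δ^2 = 3870/12630 = 0.30641.
Taking the square root: δ = 0.30641^(1/2) ≈ 0.5535.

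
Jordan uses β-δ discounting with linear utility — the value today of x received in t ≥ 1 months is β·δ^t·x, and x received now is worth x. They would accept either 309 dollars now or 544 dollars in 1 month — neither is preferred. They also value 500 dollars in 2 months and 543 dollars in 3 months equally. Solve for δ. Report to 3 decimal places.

δ ≈ 0.921

The second indifference involves only future payoffs, so β cancels: β·δ^2·500 = β·δ^3·543, giving δ = 500/543 = 0.92081.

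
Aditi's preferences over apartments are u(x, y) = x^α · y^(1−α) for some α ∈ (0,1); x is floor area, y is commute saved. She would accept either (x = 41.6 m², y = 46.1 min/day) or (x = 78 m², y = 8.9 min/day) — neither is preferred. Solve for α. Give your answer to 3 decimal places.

Indifference: 41.6^α · 46.1^(1−α) = 78^α · 8.9^(1−α).
Taking logs: α·ln 41.6 + (1−α)·ln 46.1 = α·ln 78 + (1−α)·ln 8.9, i.e. α·-0.628609 = (1−α)·-1.644762.
So α/(1−α) = (-1.644762)/(-0.628609) = 2.616510, and α = 2.616510/3.616510 ≈ 0.723.

α ≈ 0.723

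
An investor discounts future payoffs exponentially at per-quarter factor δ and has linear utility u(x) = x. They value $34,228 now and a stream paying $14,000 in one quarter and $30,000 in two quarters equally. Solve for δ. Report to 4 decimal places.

Present value of the stream is 14000·δ + 30000·δ². Indifference gives 14000δ + 30000δ² = 34228.
Rearranged: 30000δ² + 14000δ − 34228 = 0.
The positive root is δ = [−14000 + √(14000² + 4·30000·34228)] / (2·30000) = (−14000 + 65600.000)/60000 ≈ 0.8600.

δ ≈ 0.8600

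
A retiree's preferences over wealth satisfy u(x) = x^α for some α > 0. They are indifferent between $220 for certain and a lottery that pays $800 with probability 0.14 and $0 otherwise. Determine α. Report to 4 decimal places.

α ≈ 1.5230

Since u(0) = 0, the lottery's EU is 0.14·800^α.
Equating: 220^α = 0.14·800^α, i.e. 0.2750^α = 0.14.
Take logs: α = ln 0.14 / ln(220/800) ≈ 1.522957.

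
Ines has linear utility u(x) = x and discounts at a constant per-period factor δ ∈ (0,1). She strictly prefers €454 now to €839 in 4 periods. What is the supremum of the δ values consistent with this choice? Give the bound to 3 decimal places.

δ < 0.858

Comparing present values: 454 > δ^4·839.
So δ^4 < 454/839 = 0.54112; taking the 4th root of both positive sides preserves the inequality.
δ < 0.54112^(1/4) = 0.858.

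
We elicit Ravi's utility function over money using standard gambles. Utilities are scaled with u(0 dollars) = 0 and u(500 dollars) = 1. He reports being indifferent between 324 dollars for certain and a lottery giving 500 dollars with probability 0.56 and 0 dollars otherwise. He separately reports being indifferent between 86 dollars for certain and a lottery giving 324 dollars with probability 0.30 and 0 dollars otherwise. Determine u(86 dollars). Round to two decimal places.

First, u(324 dollars) = 0.56·u(500 dollars) + 0.44·u(0 dollars) = 0.56.
Chaining: u(86 dollars) = 0.30·0.56 + 0.70·0.00 = 0.1680.

0.17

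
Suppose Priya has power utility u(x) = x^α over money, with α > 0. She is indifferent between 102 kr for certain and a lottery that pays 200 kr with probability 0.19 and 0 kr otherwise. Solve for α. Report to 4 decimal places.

α ≈ 2.4664

EU(lottery) = 0.19·200^α + 0.81·0 = 0.19·200^α.
Equating: 102^α = 0.19·200^α, i.e. 0.5100^α = 0.19.
α = ln(0.19) / ln(102/200) = -1.6607312/-0.6733446 ≈ 2.4664.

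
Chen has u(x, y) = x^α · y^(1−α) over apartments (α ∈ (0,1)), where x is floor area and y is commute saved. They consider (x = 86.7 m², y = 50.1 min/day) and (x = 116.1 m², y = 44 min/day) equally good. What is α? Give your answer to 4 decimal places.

α ≈ 0.3078

Set the two utilities equal: 86.7^α·50.1^(1−α) = 116.1^α·44^(1−α).
(86.7/116.1)^α = (44/50.1)^(1−α); take logs: α·ln(86.7/116.1) = (1−α)·ln(44/50.1), i.e. α·-0.2919980 = (1−α)·-0.1298314.
Thus α·(-0.4218294) = -0.1298314, so α = -0.1298314/-0.4218294 ≈ 0.3078.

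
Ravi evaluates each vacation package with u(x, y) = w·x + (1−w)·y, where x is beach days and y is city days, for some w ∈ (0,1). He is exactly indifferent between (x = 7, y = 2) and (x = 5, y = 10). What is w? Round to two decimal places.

w = 0.80

Indifference: w·7 + (1−w)·2 = w·5 + (1−w)·10.
Collecting terms: w·2 = (1−w)·8.
So w/(1−w) = 8/2 = 4.0000, giving w = 8/(2+8) = 0.80.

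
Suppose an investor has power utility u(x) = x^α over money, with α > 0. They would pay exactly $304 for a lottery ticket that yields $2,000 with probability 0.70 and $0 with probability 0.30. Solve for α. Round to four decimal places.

α ≈ 0.1893

Since u(0) = 0, the lottery's EU is 0.70·2000^α.
Equating: 304^α = 0.70·2000^α, i.e. 0.1520^α = 0.70.
Taking logs: α·ln(304/2000) = ln(0.70), so α = -0.3566749 / -1.8838748 ≈ 0.1893.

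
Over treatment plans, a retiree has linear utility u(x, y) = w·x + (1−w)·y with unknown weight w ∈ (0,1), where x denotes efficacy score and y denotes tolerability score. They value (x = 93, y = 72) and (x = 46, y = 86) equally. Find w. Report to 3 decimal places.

u(93,72) = u(46,86) means w·93 + (1−w)·72 = w·46 + (1−w)·86.
w·(93−46) = (1−w)·(86−72), i.e. w·47 = (1−w)·14.
The marginal rate of substitution is 14/47, so w = 14/(47+14) = 0.230.

w = 0.230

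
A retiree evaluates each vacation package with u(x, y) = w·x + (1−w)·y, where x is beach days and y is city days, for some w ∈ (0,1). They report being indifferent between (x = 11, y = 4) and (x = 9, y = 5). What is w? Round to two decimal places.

u(11,4) = u(9,5) means w·11 + (1−w)·4 = w·9 + (1−w)·5.
w·(11−9) = (1−w)·(5−4), i.e. w·2 = (1−w)·1.
Hence w = 1/(2+1) = 1/3 = 0.33.

w = 0.33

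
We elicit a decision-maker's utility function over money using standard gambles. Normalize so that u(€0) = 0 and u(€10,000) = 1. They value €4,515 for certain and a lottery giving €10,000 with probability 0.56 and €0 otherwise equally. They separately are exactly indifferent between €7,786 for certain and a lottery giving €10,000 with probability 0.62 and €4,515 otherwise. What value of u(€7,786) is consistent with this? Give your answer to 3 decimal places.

From the first indifference, u(€4,515) = 0.56·u(€10,000) + 0.44·u(€0) = 0.56·1 + 0.44·0 = 0.56.
The second indifference gives u(€7,786) = 0.62·u(€10,000) + 0.38·u(€4,515) = 0.62·1.00 + 0.38·0.56 = 0.8328.

0.833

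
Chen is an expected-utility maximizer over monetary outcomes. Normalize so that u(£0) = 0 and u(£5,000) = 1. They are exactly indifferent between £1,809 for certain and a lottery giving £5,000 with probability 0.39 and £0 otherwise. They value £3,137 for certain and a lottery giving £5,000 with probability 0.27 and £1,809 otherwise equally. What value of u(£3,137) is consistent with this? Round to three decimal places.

The first gamble pins u(£1,809): it must equal 0.39·1 + 0.61·0 = 0.39.
Chaining: u(£3,137) = 0.27·1.00 + 0.73·0.39 = 0.5547.

0.555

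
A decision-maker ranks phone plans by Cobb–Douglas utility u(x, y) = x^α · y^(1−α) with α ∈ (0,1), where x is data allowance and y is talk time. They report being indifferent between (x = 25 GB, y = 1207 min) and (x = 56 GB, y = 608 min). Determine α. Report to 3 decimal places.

α ≈ 0.460

The Cobb–Douglas utilities coincide, so 25^α·1207^(1−α) = 56^α·608^(1−α).
(25/56)^α = (608/1207)^(1−α); take logs: α·ln(25/56) = (1−α)·ln(608/1207), i.e. α·-0.806476 = (1−α)·-0.685718.
Thus α·(-1.492194) = -0.685718, so α = -0.685718/-1.492194 ≈ 0.460.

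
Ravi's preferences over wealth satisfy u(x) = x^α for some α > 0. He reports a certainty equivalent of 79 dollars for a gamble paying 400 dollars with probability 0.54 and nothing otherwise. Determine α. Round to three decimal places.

α ≈ 0.380

EU(lottery) = 0.54·400^α + 0.46·0 = 0.54·400^α.
Setting u(79) equal to that: 79^α = 0.54·400^α ⇒ (79/400)^α = 0.54.
Take logs: α = ln 0.54 / ln(79/400) ≈ 0.37989.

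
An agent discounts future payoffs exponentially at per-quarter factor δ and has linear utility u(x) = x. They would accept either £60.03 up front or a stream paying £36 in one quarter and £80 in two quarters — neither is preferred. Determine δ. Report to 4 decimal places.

The stream is worth 36δ + 80δ² today, so 36δ + 80δ² = 60.03.
That is, 80δ² + 36δ − 60.03 = 0, a quadratic in δ.
By the quadratic formula (taking the positive root), δ = (−36 + √20505.60) / 160 ≈ 0.6700.

δ ≈ 0.6700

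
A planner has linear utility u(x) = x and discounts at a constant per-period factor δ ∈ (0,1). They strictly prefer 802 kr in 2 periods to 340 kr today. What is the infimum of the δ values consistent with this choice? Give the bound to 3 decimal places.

Under u(x) = x this choice says 340 < δ^2·802.
Hence δ^2 > 340/802 = 0.42394, and x ↦ x^(1/2) is increasing on (0,∞).
δ > (340/802)^(1/2) ≈ 0.651.

δ > 0.651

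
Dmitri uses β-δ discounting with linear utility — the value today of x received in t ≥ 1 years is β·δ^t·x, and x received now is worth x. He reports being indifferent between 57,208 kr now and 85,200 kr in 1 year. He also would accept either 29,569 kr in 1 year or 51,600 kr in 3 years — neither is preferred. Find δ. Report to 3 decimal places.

The second indifference involves only future payoffs, so β cancels: β·δ^1·29569 = β·δ^3·51600, giving δ^2 = 29569/51600 = 0.57304, so δ = 0.75700.

δ ≈ 0.757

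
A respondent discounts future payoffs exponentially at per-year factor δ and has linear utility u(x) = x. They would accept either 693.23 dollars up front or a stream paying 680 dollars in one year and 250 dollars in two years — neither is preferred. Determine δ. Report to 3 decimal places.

Equating present values: 693.23 = 680δ + 250δ².
So 250δ² + 680δ − 693.23 = 0.
δ = (−680 + √(680² + 4·250·693.23)) / (2·250) = (−680 + √1155630.00) / 500 ≈ 0.790.

δ ≈ 0.790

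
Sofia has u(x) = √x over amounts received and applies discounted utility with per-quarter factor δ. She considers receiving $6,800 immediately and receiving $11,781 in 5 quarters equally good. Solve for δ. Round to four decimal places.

Indifference means u(6800) = δ^5 · u(11781), so δ^5 = u(6800)/u(11781).
Since u(x) = √x, δ^5 = √(6800/11781) = 0.75974.
Hence δ = (0.75974)^(1/5) = 0.946526.

δ ≈ 0.9465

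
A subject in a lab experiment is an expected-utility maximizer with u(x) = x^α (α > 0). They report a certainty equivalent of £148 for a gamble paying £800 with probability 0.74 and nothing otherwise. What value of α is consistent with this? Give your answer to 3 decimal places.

The lottery's expected utility is 0.74·u(800) + 0.26·u(0) = 0.74·800^α (since u(0) = 0 for α > 0).
Indifference: 148^α = 0.74·800^α, so (148/800)^α = 0.74.
Taking logs: α·ln(148/800) = ln(0.74), so α = -0.301105 / -1.687399 ≈ 0.178.

α ≈ 0.178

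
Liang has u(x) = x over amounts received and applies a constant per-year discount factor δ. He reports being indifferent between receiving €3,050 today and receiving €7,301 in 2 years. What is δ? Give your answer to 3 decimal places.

δ ≈ 0.646

The payoff in 2 years is discounted by δ^2, so u(3050) = δ^2·u(7301) and δ^2 = u(3050)/u(7301).
With u(x) = x: δ^2 = 3050/7301 = 0.41775.
So δ = 0.41775^(1/2) ≈ 0.646.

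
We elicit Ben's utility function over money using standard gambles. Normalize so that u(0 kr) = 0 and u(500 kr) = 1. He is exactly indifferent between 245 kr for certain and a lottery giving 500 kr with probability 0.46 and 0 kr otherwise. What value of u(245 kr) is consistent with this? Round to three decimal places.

0.460

The indifference gives u(245 kr) = 0.46·u(500 kr) + 0.54·u(0 kr) = 0.46·1 + 0.54·0 = 0.46.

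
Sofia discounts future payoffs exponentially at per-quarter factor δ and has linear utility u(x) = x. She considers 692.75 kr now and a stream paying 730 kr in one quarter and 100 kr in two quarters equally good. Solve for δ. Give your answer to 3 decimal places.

Present value of the stream is 730·δ + 100·δ². Indifference gives 730δ + 100δ² = 692.75.
That is, 100δ² + 730δ − 692.75 = 0, a quadratic in δ.
δ = (−730 + √(730² + 4·100·692.75)) / (2·100) = (−730 + √810000.00) / 200 ≈ 0.850.

δ ≈ 0.850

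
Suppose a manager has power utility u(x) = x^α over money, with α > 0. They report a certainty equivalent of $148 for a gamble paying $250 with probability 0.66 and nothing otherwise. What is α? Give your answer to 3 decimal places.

The lottery's expected utility is 0.66·u(250) + 0.34·u(0) = 0.66·250^α (since u(0) = 0 for α > 0).
Equating: 148^α = 0.66·250^α, i.e. 0.5920^α = 0.66.
α = ln(0.66) / ln(148/250) = -0.415515/-0.524249 ≈ 0.793.

α ≈ 0.793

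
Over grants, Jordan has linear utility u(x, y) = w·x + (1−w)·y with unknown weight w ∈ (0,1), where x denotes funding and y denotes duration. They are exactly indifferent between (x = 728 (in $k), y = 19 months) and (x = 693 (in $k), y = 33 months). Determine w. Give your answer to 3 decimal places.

w = 0.286

u(728,19) = u(693,33) means w·728 + (1−w)·19 = w·693 + (1−w)·33.
w·(728−693) = (1−w)·(33−19), i.e. w·35 = (1−w)·14.
The marginal rate of substitution is 14/35, so w = 14/(35+14) = 0.286.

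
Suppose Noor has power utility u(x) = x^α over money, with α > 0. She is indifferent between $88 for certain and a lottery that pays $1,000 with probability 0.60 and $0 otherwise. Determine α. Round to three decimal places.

The lottery's expected utility is 0.60·u(1000) + 0.40·u(0) = 0.60·1000^α (since u(0) = 0 for α > 0).
Indifference: 88^α = 0.60·1000^α, so (88/1000)^α = 0.60.
α = ln(0.60) / ln(88/1000) = -0.510826/-2.430418 ≈ 0.210.

α ≈ 0.210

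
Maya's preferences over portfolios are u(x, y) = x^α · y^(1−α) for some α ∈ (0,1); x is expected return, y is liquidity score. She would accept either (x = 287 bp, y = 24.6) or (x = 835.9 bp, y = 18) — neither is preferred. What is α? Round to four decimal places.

α ≈ 0.2261

Indifference: 287^α · 24.6^(1−α) = 835.9^α · 18^(1−α).
Rearrange to (287/835.9)^α = (18/24.6)^(1−α) and take logs: α·-1.0690268 = (1−α)·-0.3123747.
So α/(1−α) = (-0.3123747)/(-1.0690268) = 0.2922047, and α = 0.2922047/1.2922047 ≈ 0.2261.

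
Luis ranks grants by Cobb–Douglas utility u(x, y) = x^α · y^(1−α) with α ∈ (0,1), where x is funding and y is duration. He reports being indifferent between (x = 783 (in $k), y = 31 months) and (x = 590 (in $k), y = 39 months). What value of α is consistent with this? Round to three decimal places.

α ≈ 0.448

Set the two utilities equal: 783^α·31^(1−α) = 590^α·39^(1−α).
Rearrange to (783/590)^α = (39/31)^(1−α) and take logs: α·0.283010 = (1−α)·0.229574.
Thus α·(0.512584) = 0.229574, so α = 0.229574/0.512584 ≈ 0.448.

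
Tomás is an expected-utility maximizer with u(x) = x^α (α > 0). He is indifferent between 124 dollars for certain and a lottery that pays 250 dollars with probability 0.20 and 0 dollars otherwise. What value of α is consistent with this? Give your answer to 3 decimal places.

α ≈ 2.295

Since u(0) = 0, the lottery's EU is 0.20·250^α.
Setting u(124) equal to that: 124^α = 0.20·250^α ⇒ (124/250)^α = 0.20.
Take logs: α = ln 0.20 / ln(124/250) ≈ 2.29533.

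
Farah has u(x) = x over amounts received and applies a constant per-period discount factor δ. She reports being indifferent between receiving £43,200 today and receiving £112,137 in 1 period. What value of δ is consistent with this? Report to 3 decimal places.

δ ≈ 0.385

Indifference means u(43200) = δ · u(112137), so δ = u(43200)/u(112137).
With u(x) = x: δ = 43200/112137 = 0.38524.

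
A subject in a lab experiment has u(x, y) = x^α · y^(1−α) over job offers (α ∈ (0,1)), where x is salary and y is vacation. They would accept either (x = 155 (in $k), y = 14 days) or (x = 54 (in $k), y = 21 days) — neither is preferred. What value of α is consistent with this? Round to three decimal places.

α ≈ 0.278

The Cobb–Douglas utilities coincide, so 155^α·14^(1−α) = 54^α·21^(1−α).
Taking logs: α·ln 155 + (1−α)·ln 14 = α·ln 54 + (1−α)·ln 21, i.e. α·1.054441 = (1−α)·0.405465.
With A = 1.054441 and B = 0.405465: α·A = (1−α)·B, so α = B/(A+B) = 0.405465/1.459906 ≈ 0.278.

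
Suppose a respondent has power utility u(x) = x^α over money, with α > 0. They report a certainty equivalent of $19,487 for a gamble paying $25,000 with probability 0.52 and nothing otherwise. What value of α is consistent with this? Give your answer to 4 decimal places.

α ≈ 2.6249

The lottery's expected utility is 0.52·u(25000) + 0.48·u(0) = 0.52·25000^α (since u(0) = 0 for α > 0).
Setting u(19487) equal to that: 19487^α = 0.52·25000^α ⇒ (19487/25000)^α = 0.52.
Take logs: α = ln 0.52 / ln(19487/25000) ≈ 2.624859.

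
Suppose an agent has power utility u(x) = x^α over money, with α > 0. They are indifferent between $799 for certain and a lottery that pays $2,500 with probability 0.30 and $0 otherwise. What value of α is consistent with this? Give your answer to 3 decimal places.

α ≈ 1.055

EU(lottery) = 0.30·2500^α + 0.70·0 = 0.30·2500^α.
Indifference: 799^α = 0.30·2500^α, so (799/2500)^α = 0.30.
α = ln(0.30) / ln(799/2500) = -1.203973/-1.140685 ≈ 1.055.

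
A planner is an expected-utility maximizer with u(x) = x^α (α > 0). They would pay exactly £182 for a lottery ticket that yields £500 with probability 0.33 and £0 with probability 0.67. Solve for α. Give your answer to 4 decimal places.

EU(lottery) = 0.33·500^α + 0.67·0 = 0.33·500^α.
Equating: 182^α = 0.33·500^α, i.e. 0.3640^α = 0.33.
Taking logs: α·ln(182/500) = ln(0.33), so α = -1.1086626 / -1.0106014 ≈ 1.0970.

α ≈ 1.0970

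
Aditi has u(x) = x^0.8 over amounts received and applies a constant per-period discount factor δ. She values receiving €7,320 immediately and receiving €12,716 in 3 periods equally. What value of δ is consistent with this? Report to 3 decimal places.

The payoff in 3 periods is discounted by δ^3, so u(7320) = δ^3·u(12716) and δ^3 = u(7320)/u(12716).
Since u(x) = x^0.8, δ^3 = (7320/12716)^0.8 = 0.57565^0.8 = 0.64288.
Taking the cube root: δ = 0.64288^(1/3) ≈ 0.863.

δ ≈ 0.863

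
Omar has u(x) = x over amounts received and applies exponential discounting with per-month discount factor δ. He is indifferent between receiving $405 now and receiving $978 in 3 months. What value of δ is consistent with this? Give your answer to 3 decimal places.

Indifference means u(405) = δ^3 · u(978), so δ^3 = u(405)/u(978).
With u(x) = x: δ^3 = 405/978 = 0.41411.
So δ = 0.41411^(1/3) ≈ 0.745.

δ ≈ 0.745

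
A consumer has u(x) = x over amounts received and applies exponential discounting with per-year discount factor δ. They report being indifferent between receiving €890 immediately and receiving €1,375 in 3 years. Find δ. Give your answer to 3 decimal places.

Equating discounted utilities: u(890) = δ^3·u(1375) ⇒ δ^3 = u(890)/u(1375).
With u(x) = x: δ^3 = 890/1375 = 0.64727.
Hence δ = (0.64727)^(1/3) = 0.86503.

δ ≈ 0.865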